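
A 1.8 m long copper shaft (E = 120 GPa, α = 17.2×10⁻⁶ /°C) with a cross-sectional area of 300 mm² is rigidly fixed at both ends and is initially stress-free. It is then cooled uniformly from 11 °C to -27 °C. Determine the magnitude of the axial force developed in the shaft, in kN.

The ends cannot move, so σ = EαΔT = 120×10³ × 17.2×10⁻⁶ × 38 = 78.43 MPa.
Axial force P = σA = 78.43 × 300 = 23530 N = 23.53 kN, tensile.

P ≈ 23.5 kN (tensile)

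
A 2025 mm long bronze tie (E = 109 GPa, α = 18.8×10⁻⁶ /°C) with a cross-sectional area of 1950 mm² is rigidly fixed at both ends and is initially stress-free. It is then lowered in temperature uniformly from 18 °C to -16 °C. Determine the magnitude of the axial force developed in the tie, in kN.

With zero net strain, σ = E·αΔT = 109 GPa × 18.8×10⁻⁶ × 34 = 69.67 MPa.
P = AEαΔT = 1950 × 109×10³ × 18.8×10⁻⁶ × 34 = 135.9 kN (tensile).

P ≈ 136 kN (tensile)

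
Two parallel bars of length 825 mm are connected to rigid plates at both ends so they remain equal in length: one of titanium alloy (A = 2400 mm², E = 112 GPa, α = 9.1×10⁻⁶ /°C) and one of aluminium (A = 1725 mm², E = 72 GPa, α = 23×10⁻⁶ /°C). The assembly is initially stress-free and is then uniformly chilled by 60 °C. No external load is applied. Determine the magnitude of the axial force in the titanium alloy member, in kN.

P ≈ 70.8 kN (compressive in the titanium alloy)

Both members must finish at the same length. With the larger α, the aluminium tends to over-contract; the plates restrain it, putting the aluminium in tension and the titanium alloy in compression. With no external load the two internal forces are equal and opposite, magnitude P.
Setting the final lengths equal and cancelling L: (α₁ − α₂)ΔT = P/(A₁E₁) + P/(A₂E₂).
|α₁ − α₂|·ΔT = 13.9×10⁻⁶ × 60 = 0.000834.
1/(A₁E₁) + 1/(A₂E₂) = 1/(2400×112×10³) + 1/(1725×72×10³) = 1.177×10⁻⁸ N⁻¹.
P = 0.000834 / 1.177×10⁻⁸ = 70850 N = 70.85 kN.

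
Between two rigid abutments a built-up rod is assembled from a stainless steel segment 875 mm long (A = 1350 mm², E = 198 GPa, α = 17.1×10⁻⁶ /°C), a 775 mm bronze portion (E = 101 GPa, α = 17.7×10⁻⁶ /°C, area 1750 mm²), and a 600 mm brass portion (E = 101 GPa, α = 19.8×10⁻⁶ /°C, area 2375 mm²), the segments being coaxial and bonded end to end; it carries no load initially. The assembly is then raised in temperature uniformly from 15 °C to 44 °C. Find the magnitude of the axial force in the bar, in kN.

With the walls removed the bar would change length by δ_free = Σ αᵢΔT Lᵢ = 17.1×10⁻⁶×29×875 + 17.7×10⁻⁶×29×775 + 19.8×10⁻⁶×29×600 = 1.176 mm.
The rigid supports impose zero overall length change; the single axial force P common to all segments must satisfy P Σ Lᵢ/(AᵢEᵢ) = δ_free.
The series flexibility is Σ Lᵢ/(AᵢEᵢ) = 875/(1350×198×10³) + 775/(1750×101×10³) + 600/(2375×101×10³) = 1.016×10⁻⁵ mm/N.
Hence P = δ_free / Σ(L/AE) = 1.176/1.016×10⁻⁵ = 115.8 kN (compressive).

P ≈ 116 kN (compressive)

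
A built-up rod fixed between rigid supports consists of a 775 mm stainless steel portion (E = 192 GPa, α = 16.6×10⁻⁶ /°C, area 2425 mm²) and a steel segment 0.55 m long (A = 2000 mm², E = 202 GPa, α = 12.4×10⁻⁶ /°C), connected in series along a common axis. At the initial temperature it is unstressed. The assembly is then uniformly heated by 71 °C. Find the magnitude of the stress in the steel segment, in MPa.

σ ≈ 231 MPa (compressive)

Free thermal expansion of the whole bar: Σ αᵢΔT Lᵢ = 16.6×10⁻⁶×71×775 + 12.4×10⁻⁶×71×550 = 1.398 mm.
The rigid supports impose zero overall length change; the single axial force P common to all segments must satisfy P Σ Lᵢ/(AᵢEᵢ) = δ_free.
Σ Lᵢ/(AᵢEᵢ) = 775/(2425×192×10³) + 550/(2000×202×10³) = 3.026×10⁻⁶ mm/N.
Hence P = δ_free / Σ(L/AE) = 1.398/3.026×10⁻⁶ = 461.9 kN (compressive).
σ_{steel} = P / A = 461900 / 2000 = 230.9 MPa.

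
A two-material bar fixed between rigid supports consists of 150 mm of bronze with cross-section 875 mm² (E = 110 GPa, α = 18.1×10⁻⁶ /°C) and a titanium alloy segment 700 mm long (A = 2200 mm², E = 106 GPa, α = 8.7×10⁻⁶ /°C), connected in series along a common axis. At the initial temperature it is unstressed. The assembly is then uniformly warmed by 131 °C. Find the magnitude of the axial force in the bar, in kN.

With the walls removed the bar would change length by δ_free = Σ αᵢΔT Lᵢ = 18.1×10⁻⁶×131×150 + 8.7×10⁻⁶×131×700 = 1.153 mm.
The rigid supports impose zero overall length change; the single axial force P common to all segments must satisfy P Σ Lᵢ/(AᵢEᵢ) = δ_free.
Σ Lᵢ/(AᵢEᵢ) = 150/(875×110×10³) + 700/(2200×106×10³) = 4.56×10⁻⁶ mm/N.
So P = 1.153 / 4.56×10⁻⁶ = 252.9 kN, compressive.

P ≈ 253 kN (compressive)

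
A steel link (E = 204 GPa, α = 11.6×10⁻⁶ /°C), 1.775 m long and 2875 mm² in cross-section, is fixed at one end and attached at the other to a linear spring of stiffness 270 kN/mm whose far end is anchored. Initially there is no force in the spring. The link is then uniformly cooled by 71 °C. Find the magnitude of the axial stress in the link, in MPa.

σ ≈ 75.6 MPa (tensile)

If the spring were absent the link would shorten by αΔT L = 11.6×10⁻⁶ × 71 × 1775 = 1.462 mm.
Let P be the tensile force in the spring. The link extends elastically by PL/(AE) and the spring stretches by P/k; together these equal δ_free.
P [ L/(AE) + 1/k ] = δ_free → P [ 1775/(2875×204×10³) + 1/(270×10³) ] = 1.462.
P = 1.462 / 6.73×10⁻⁶ = 217200 N.
σ = P/A = 217200/2875 = 75.55 MPa.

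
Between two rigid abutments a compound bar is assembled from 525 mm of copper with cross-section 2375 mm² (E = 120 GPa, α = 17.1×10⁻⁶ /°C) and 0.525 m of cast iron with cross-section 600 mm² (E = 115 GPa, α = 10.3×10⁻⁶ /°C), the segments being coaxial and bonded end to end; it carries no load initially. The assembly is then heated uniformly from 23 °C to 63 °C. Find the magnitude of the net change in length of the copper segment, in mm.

With the walls removed the bar would change length by δ_free = Σ αᵢΔT Lᵢ = 17.1×10⁻⁶×40×525 + 10.3×10⁻⁶×40×525 = 0.5754 mm.
The rigid supports impose zero overall length change; the single axial force P common to all segments must satisfy P Σ Lᵢ/(AᵢEᵢ) = δ_free.
Σ Lᵢ/(AᵢEᵢ) = 525/(2375×120×10³) + 525/(600×115×10³) = 9.451×10⁻⁶ mm/N.
Hence P = δ_free / Σ(L/AE) = 0.5754/9.451×10⁻⁶ = 60.88 kN (compressive).
For the copper segment, free thermal change = 17.1×10⁻⁶×40×525 = 0.3591 mm and elastic change from P = 60880×525/(2375×120×10³) = 0.1122 mm; these oppose, so the net change is 0.247 mm (segment lengthens).

|ΔL| ≈ 0.247 mm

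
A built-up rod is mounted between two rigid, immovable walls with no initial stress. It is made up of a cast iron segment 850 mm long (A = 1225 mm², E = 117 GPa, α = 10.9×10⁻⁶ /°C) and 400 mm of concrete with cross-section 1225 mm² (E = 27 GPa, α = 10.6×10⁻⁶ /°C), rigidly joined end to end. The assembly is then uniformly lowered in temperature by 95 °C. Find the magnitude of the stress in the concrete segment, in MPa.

σ ≈ 58.1 MPa (tensile)

Free thermal contraction of the whole bar: Σ αᵢΔT Lᵢ = 10.9×10⁻⁶×95×850 + 10.6×10⁻⁶×95×400 = 1.283 mm.
The rigid supports impose zero overall length change; the single axial force P common to all segments must satisfy P Σ Lᵢ/(AᵢEᵢ) = δ_free.
The series flexibility is Σ Lᵢ/(AᵢEᵢ) = 850/(1225×117×10³) + 400/(1225×27×10³) = 1.802×10⁻⁵ mm/N.
Hence P = δ_free / Σ(L/AE) = 1.283/1.802×10⁻⁵ = 71.18 kN (tensile).
σ_{concrete} = P / A = 71180 / 1225 = 58.11 MPa.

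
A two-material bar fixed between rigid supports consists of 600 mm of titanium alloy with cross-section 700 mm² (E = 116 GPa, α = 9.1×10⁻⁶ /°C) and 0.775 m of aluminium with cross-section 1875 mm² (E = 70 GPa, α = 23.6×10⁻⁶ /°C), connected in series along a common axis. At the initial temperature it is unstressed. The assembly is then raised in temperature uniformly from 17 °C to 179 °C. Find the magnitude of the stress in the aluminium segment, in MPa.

If the supports were absent, the total length change would be Σ αᵢΔT Lᵢ = 9.1×10⁻⁶×162×600 + 23.6×10⁻⁶×162×775 = 3.848 mm.
Since the ends are fixed, an axial force P builds up, equal in every segment, with P · Σ Lᵢ/(AᵢEᵢ) = δ_free.
The series flexibility is Σ Lᵢ/(AᵢEᵢ) = 600/(700×116×10³) + 775/(1875×70×10³) = 1.329×10⁻⁵ mm/N.
P = 3.848 / 1.329×10⁻⁵ = 289400 N = 289.4 kN, compressive.
σ_{aluminium} = P / A = 289400 / 1875 = 154.4 MPa.

σ ≈ 154 MPa (compressive)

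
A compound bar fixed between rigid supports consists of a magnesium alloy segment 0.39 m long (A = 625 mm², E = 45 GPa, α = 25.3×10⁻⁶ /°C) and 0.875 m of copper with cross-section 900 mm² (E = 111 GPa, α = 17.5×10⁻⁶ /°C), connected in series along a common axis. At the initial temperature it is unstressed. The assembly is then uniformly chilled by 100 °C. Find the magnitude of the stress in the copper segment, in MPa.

Free thermal contraction of the whole bar: Σ αᵢΔT Lᵢ = 25.3×10⁻⁶×100×390 + 17.5×10⁻⁶×100×875 = 2.518 mm.
The rigid supports impose zero overall length change; the single axial force P common to all segments must satisfy P Σ Lᵢ/(AᵢEᵢ) = δ_free.
The series flexibility is Σ Lᵢ/(AᵢEᵢ) = 390/(625×45×10³) + 875/(900×111×10³) = 2.263×10⁻⁵ mm/N.
So P = 2.518 / 2.263×10⁻⁵ = 111.3 kN, tensile.
σ_{copper} = P / A = 111300 / 900 = 123.7 MPa.

σ ≈ 124 MPa (tensile)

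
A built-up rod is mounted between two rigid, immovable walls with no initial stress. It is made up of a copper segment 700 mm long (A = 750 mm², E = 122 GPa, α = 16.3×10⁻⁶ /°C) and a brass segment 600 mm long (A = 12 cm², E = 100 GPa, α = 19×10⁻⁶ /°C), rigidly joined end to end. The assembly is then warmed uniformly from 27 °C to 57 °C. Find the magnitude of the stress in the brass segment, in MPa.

σ ≈ 45.1 MPa (compressive)

With the walls removed the bar would change length by δ_free = Σ αᵢΔT Lᵢ = 16.3×10⁻⁶×30×700 + 19×10⁻⁶×30×600 = 0.6843 mm.
The walls prevent any net length change, so an axial force P (same in every segment) develops. Compatibility: P · Σ Lᵢ/(AᵢEᵢ) = δ_free.
Σ Lᵢ/(AᵢEᵢ) = 700/(750×122×10³) + 600/(1200×100×10³) = 1.265×10⁻⁵ mm/N.
Hence P = δ_free / Σ(L/AE) = 0.6843/1.265×10⁻⁵ = 54.09 kN (compressive).
σ_{brass} = P / A = 54090 / 1200 = 45.08 MPa.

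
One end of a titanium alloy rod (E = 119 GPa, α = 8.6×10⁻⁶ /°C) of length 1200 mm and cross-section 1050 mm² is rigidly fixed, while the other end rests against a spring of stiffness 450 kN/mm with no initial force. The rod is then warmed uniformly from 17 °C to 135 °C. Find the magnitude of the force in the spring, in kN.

P ≈ 103 kN

Free thermal expansion: δ_free = αΔT L = 8.6×10⁻⁶ × 118 × 1200 = 1.218 mm.
With a force P in the spring, the elastic change of the rod is PL/(AE) and that of the spring is P/k; compatibility requires their sum to equal δ_free.
So P = δ_free / [L/(AE) + 1/k] = 1.218 / [ 1200/(1050×119×10³) + 1/(450×10³) ].
P = 1.218 / 1.183×10⁻⁵ = 103000 N.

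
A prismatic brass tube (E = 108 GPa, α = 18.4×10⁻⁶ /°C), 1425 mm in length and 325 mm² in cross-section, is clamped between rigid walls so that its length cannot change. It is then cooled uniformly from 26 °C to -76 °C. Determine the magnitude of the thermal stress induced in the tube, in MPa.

σ ≈ 203 MPa (tensile)

The supports are rigid, so the total axial strain is zero. The restrained thermal strain is ε = αΔT = 18.4×10⁻⁶ × 102 = 1876.8×10⁻⁶.
Hence σ = E·αΔT = 108×10³ × 1876.8×10⁻⁶ = 202.7 MPa, tensile.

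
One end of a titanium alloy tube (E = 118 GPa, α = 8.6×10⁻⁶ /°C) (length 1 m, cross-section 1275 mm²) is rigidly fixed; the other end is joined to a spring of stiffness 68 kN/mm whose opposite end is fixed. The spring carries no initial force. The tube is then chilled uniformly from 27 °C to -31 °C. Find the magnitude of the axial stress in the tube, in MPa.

The unrestrained thermal change is αΔT L = 8.6×10⁻⁶ × 58 × 1000 = 0.4988 mm.
With a force P in the spring, the elastic change of the tube is PL/(AE) and that of the spring is P/k; compatibility requires their sum to equal δ_free.
P [ L/(AE) + 1/k ] = δ_free → P [ 1000/(1275×118×10³) + 1/(68×10³) ] = 0.4988.
P = 0.4988 / 2.135×10⁻⁵ = 23360 N.
σ = P/A = 23360/1275 = 18.32 MPa.

σ ≈ 18.3 MPa (tensile)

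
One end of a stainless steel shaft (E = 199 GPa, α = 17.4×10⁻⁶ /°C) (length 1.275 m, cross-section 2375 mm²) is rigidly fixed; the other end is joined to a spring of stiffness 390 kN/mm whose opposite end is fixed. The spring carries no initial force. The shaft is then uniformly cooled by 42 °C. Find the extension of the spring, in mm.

δ ≈ 0.454 mm

Free thermal contraction: δ_free = αΔT L = 17.4×10⁻⁶ × 42 × 1275 = 0.9318 mm.
Let P be the tensile force in the spring. The shaft extends elastically by PL/(AE) and the spring stretches by P/k; together these equal δ_free.
So P = δ_free / [L/(AE) + 1/k] = 0.9318 / [ 1275/(2375×199×10³) + 1/(390×10³) ].
P = 0.9318 / 5.262×10⁻⁶ = 177100 N.
Spring extension = P/k = 177100/(390×10³) = 0.4541 mm.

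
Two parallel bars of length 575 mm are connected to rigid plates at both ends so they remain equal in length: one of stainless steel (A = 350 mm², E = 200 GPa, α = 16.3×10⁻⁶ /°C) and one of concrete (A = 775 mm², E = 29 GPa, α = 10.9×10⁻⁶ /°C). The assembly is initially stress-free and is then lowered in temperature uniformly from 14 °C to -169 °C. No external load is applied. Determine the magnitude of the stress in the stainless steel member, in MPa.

Equilibrium of a rigid end plate with no external load gives equal and opposite internal forces ±P in the two members. Since α_{stainless steel} > α_{concrete}, cooling drives the stainless steel into tension and the concrete into compression.
Setting the final lengths equal and cancelling L: (α₁ − α₂)ΔT = P/(A₁E₁) + P/(A₂E₂).
|α₁ − α₂|·ΔT = 5.4×10⁻⁶ × 183 = 0.0009882.
1/(A₁E₁) + 1/(A₂E₂) = 1/(350×200×10³) + 1/(775×29×10³) = 5.878×10⁻⁸ N⁻¹.
So P = 0.0009882 / 5.878×10⁻⁸ = 16.81 kN.
σ_{stainless steel} = P/A₁ = 16810/350 = 48.03 MPa, tensile.

σ ≈ 48 MPa (tensile)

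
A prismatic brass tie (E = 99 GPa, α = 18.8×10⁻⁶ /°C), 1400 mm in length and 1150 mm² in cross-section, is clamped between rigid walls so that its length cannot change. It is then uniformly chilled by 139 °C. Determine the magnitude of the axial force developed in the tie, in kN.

P ≈ 298 kN (tensile)

Full restraint means ε = 0, so the stress is σ = EαΔT = 99×10³ × 18.8×10⁻⁶ × 139 = 258.7 MPa.
P = AEαΔT = 1150 × 99×10³ × 18.8×10⁻⁶ × 139 = 297.5 kN (tensile).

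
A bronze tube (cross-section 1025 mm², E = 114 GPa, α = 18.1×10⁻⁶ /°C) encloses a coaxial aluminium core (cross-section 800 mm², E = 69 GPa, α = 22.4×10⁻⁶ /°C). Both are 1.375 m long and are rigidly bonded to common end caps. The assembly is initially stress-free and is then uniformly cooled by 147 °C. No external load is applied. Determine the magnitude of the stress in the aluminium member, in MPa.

Both members must finish at the same length. With the larger α, the aluminium tends to over-contract; the plates restrain it, putting the aluminium in tension and the bronze in compression. With no external load the two internal forces are equal and opposite, magnitude P.
Setting the final lengths equal and cancelling L: (α₁ − α₂)ΔT = P/(A₁E₁) + P/(A₂E₂).
|α₁ − α₂|·ΔT = 4.3×10⁻⁶ × 147 = 0.0006321.
1/(A₁E₁) + 1/(A₂E₂) = 1/(1025×114×10³) + 1/(800×69×10³) = 2.667×10⁻⁸ N⁻¹.
P = 0.0006321 / 2.667×10⁻⁸ = 23700 N = 23.7 kN.
σ_{aluminium} = P/A₂ = 23700/800 = 29.62 MPa, tensile.

σ ≈ 29.6 MPa (tensile)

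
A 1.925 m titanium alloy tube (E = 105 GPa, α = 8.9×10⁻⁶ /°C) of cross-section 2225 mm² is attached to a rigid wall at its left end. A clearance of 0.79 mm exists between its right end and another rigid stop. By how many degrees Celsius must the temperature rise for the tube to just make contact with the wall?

ΔT ≈ 46.1 °C

Contact occurs when the free expansion equals the gap: αΔT L = 0.79 mm.
So ΔT = g/(αL) = 0.79/(8.9×10⁻⁶ × 1925) = 46.11 °C.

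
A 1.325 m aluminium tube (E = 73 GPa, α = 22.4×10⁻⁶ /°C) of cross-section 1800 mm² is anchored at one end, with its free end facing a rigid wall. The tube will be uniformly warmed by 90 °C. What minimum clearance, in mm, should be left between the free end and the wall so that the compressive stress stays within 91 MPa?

Free expansion if unrestrained: δ_free = αΔT L = 22.4×10⁻⁶ × 90 × 1325 = 2.671 mm.
A stress of 91 MPa corresponds to the wall pushing the tube back by σL/E = 91×1325/(73×10³) = 1.652 mm.
So the gap has to take up the difference, g_min = δ_free − σL/E = 2.671 − 1.652 = 1.019 mm.

g ≈ 1.02 mm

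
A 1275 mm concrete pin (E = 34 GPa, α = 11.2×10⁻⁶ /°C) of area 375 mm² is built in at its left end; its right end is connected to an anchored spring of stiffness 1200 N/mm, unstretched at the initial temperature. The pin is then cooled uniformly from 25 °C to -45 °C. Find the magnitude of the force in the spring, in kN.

P ≈ 1.07 kN

The unrestrained thermal change is αΔT L = 11.2×10⁻⁶ × 70 × 1275 = 0.9996 mm.
Let P be the tensile force in the spring. The pin extends elastically by PL/(AE) and the spring stretches by P/k; together these equal δ_free.
So P = δ_free / [L/(AE) + 1/k] = 0.9996 / [ 1275/(375×34×10³) + 1/(1200) ].
P = 0.9996 / 0.0009333 = 1071 N.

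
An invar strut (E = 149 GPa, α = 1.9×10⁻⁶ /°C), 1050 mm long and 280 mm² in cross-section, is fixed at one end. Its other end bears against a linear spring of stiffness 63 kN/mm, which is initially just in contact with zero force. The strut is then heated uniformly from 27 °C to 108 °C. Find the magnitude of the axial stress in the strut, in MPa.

The unrestrained thermal change is αΔT L = 1.9×10⁻⁶ × 81 × 1050 = 0.1616 mm.
Let P be the compressive force at the spring. The strut shortens elastically by PL/(AE) and the spring compresses by P/k; together these equal δ_free.
P [ L/(AE) + 1/k ] = δ_free → P [ 1050/(280×149×10³) + 1/(63×10³) ] = 0.1616.
P = 0.1616 / 4.104×10⁻⁵ = 3937 N.
σ = P/A = 3937/280 = 14.06 MPa.

σ ≈ 14.1 MPa (compressive)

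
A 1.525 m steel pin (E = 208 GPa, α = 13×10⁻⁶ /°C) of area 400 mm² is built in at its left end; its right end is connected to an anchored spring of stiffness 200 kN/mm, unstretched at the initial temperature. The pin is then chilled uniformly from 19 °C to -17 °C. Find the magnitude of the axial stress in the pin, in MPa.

σ ≈ 76.5 MPa (tensile)

The unrestrained thermal change is αΔT L = 13×10⁻⁶ × 36 × 1525 = 0.7137 mm.
With a force P in the spring, the elastic change of the pin is PL/(AE) and that of the spring is P/k; compatibility requires their sum to equal δ_free.
So P = δ_free / [L/(AE) + 1/k] = 0.7137 / [ 1525/(400×208×10³) + 1/(200×10³) ].
P = 0.7137 / 2.333×10⁻⁵ = 30590 N.
σ = P/A = 30590/400 = 76.48 MPa.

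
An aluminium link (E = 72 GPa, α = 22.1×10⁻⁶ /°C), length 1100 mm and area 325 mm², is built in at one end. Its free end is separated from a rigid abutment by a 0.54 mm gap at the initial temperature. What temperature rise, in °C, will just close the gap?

Contact occurs when the free expansion equals the gap: αΔT L = 0.54 mm.
So ΔT = g/(αL) = 0.54/(22.1×10⁻⁶ × 1100) = 22.21 °C.

ΔT ≈ 22.2 °C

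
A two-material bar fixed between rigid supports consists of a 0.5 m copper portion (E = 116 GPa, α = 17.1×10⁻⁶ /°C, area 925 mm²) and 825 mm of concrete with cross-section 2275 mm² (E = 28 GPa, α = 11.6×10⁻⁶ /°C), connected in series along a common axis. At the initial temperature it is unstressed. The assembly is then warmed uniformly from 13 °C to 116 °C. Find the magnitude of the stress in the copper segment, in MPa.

Free thermal expansion of the whole bar: Σ αᵢΔT Lᵢ = 17.1×10⁻⁶×103×500 + 11.6×10⁻⁶×103×825 = 1.866 mm.
Since the ends are fixed, an axial force P builds up, equal in every segment, with P · Σ Lᵢ/(AᵢEᵢ) = δ_free.
Σ Lᵢ/(AᵢEᵢ) = 500/(925×116×10³) + 825/(2275×28×10³) = 1.761×10⁻⁵ mm/N.
P = 1.866 / 1.761×10⁻⁵ = 106000 N = 106 kN, compressive.
σ_{copper} = P / A = 106000 / 925 = 114.6 MPa.

σ ≈ 115 MPa (compressive)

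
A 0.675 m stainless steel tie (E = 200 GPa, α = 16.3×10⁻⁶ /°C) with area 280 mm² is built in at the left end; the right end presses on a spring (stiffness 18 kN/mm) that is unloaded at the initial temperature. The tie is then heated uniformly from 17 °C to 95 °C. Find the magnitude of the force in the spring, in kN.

If the spring were absent the tie would lengthen by αΔT L = 16.3×10⁻⁶ × 78 × 675 = 0.8582 mm.
With a force P in the spring, the elastic change of the tie is PL/(AE) and that of the spring is P/k; compatibility requires their sum to equal δ_free.
P [ L/(AE) + 1/k ] = δ_free → P [ 675/(280×200×10³) + 1/(18×10³) ] = 0.8582.
P = 0.8582 / 6.761×10⁻⁵ = 12690 N.

P ≈ 12.7 kN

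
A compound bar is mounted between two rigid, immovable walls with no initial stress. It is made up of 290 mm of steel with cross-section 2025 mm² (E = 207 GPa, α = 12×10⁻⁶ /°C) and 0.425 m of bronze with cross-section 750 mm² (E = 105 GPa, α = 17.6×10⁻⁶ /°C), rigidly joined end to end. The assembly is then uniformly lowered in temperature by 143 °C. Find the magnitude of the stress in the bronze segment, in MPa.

σ ≈ 343 MPa (tensile)

If the supports were absent, the total length change would be Σ αᵢΔT Lᵢ = 12×10⁻⁶×143×290 + 17.6×10⁻⁶×143×425 = 1.567 mm.
Since the ends are fixed, an axial force P builds up, equal in every segment, with P · Σ Lᵢ/(AᵢEᵢ) = δ_free.
Σ Lᵢ/(AᵢEᵢ) = 290/(2025×207×10³) + 425/(750×105×10³) = 6.089×10⁻⁶ mm/N.
P = 1.567 / 6.089×10⁻⁶ = 257400 N = 257.4 kN, tensile.
σ_{bronze} = P / A = 257400 / 750 = 343.2 MPa.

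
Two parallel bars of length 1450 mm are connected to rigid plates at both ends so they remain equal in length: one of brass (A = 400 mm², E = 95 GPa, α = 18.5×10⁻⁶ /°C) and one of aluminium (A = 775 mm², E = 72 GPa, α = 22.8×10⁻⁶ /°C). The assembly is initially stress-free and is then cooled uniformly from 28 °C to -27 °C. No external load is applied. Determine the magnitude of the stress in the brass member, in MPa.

Equilibrium of a rigid end plate with no external load gives equal and opposite internal forces ±P in the two members. Since α_{aluminium} > α_{brass}, cooling drives the aluminium into tension and the brass into compression.
Setting the final lengths equal and cancelling L: (α₁ − α₂)ΔT = P/(A₁E₁) + P/(A₂E₂).
|α₁ − α₂|·ΔT = 4.3×10⁻⁶ × 55 = 0.0002365.
1/(A₁E₁) + 1/(A₂E₂) = 1/(400×95×10³) + 1/(775×72×10³) = 4.424×10⁻⁸ N⁻¹.
So P = 0.0002365 / 4.424×10⁻⁸ = 5.346 kN.
σ_{brass} = P/A₁ = 5346/400 = 13.37 MPa, compressive.

σ ≈ 13.4 MPa (compressive)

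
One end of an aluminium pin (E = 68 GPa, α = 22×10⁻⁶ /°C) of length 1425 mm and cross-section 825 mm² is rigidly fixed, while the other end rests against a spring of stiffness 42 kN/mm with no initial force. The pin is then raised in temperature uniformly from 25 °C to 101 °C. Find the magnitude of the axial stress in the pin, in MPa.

σ ≈ 58.7 MPa (compressive)

The unrestrained thermal change is αΔT L = 22×10⁻⁶ × 76 × 1425 = 2.383 mm.
Let P be the compressive force at the spring. The pin shortens elastically by PL/(AE) and the spring compresses by P/k; together these equal δ_free.
So P = δ_free / [L/(AE) + 1/k] = 2.383 / [ 1425/(825×68×10³) + 1/(42×10³) ].
P = 2.383 / 4.921×10⁻⁵ = 48420 N.
σ = P/A = 48420/825 = 58.69 MPa.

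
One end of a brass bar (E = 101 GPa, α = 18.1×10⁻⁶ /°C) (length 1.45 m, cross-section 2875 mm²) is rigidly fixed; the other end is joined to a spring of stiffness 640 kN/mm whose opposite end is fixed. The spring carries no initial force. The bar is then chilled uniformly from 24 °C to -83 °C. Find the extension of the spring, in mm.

The unrestrained thermal change is αΔT L = 18.1×10⁻⁶ × 107 × 1450 = 2.808 mm.
Let P be the tensile force in the spring. The bar extends elastically by PL/(AE) and the spring stretches by P/k; together these equal δ_free.
P [ L/(AE) + 1/k ] = δ_free → P [ 1450/(2875×101×10³) + 1/(640×10³) ] = 2.808.
P = 2.808 / 6.556×10⁻⁶ = 428300 N.
Spring extension = P/k = 428300/(640×10³) = 0.6693 mm.

δ ≈ 0.669 mm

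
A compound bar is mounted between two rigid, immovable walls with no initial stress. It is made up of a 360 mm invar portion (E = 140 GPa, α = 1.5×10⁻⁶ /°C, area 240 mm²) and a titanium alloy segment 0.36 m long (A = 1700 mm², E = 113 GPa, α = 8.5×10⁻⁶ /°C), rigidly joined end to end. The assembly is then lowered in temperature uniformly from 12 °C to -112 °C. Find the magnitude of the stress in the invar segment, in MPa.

If the supports were absent, the total length change would be Σ αᵢΔT Lᵢ = 1.5×10⁻⁶×124×360 + 8.5×10⁻⁶×124×360 = 0.4464 mm.
The walls prevent any net length change, so an axial force P (same in every segment) develops. Compatibility: P · Σ Lᵢ/(AᵢEᵢ) = δ_free.
The series flexibility is Σ Lᵢ/(AᵢEᵢ) = 360/(240×140×10³) + 360/(1700×113×10³) = 1.259×10⁻⁵ mm/N.
Hence P = δ_free / Σ(L/AE) = 0.4464/1.259×10⁻⁵ = 35.46 kN (tensile).
σ_{invar} = P / A = 35460 / 240 = 147.8 MPa.

σ ≈ 148 MPa (tensile)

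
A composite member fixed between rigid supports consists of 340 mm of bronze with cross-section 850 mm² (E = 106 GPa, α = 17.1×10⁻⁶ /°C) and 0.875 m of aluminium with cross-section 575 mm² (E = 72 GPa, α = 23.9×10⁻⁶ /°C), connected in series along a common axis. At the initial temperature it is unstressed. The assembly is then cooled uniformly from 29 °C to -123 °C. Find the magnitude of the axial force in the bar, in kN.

P ≈ 163 kN (tensile)

Free thermal contraction of the whole bar: Σ αᵢΔT Lᵢ = 17.1×10⁻⁶×152×340 + 23.9×10⁻⁶×152×875 = 4.062 mm.
Since the ends are fixed, an axial force P builds up, equal in every segment, with P · Σ Lᵢ/(AᵢEᵢ) = δ_free.
Σ Lᵢ/(AᵢEᵢ) = 340/(850×106×10³) + 875/(575×72×10³) = 2.491×10⁻⁵ mm/N.
P = 4.062 / 2.491×10⁻⁵ = 163100 N = 163.1 kN, tensile.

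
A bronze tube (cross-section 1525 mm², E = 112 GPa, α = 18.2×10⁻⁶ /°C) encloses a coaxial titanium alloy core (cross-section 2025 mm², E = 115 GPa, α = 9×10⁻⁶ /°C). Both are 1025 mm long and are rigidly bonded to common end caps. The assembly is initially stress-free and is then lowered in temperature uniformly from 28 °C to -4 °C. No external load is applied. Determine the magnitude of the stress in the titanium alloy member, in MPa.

σ ≈ 14.3 MPa (compressive)

Both members must finish at the same length. With the larger α, the bronze tends to over-contract; the plates restrain it, putting the bronze in tension and the titanium alloy in compression. With no external load the two internal forces are equal and opposite, magnitude P.
Equating the net (thermal + elastic) strains gives |α₁ − α₂|·ΔT = P·[1/(A₁E₁) + 1/(A₂E₂)].
|α₁ − α₂|·ΔT = 9.2×10⁻⁶ × 32 = 0.0002944.
1/(A₁E₁) + 1/(A₂E₂) = 1/(1525×112×10³) + 1/(2025×115×10³) = 1.015×10⁻⁸ N⁻¹.
P = 0.0002944 / 1.015×10⁻⁸ = 29010 N = 29.01 kN.
σ_{titanium alloy} = P/A₂ = 29010/2025 = 14.32 MPa, compressive.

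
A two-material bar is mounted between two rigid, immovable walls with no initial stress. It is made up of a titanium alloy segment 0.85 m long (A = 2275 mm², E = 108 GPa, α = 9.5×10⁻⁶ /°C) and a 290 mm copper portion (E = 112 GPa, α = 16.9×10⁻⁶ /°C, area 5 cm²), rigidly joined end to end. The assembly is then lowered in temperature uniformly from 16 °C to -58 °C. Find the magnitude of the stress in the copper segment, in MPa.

σ ≈ 222 MPa (tensile)

Free thermal contraction of the whole bar: Σ αᵢΔT Lᵢ = 9.5×10⁻⁶×74×850 + 16.9×10⁻⁶×74×290 = 0.9602 mm.
The walls prevent any net length change, so an axial force P (same in every segment) develops. Compatibility: P · Σ Lᵢ/(AᵢEᵢ) = δ_free.
The series flexibility is Σ Lᵢ/(AᵢEᵢ) = 850/(2275×108×10³) + 290/(500×112×10³) = 8.638×10⁻⁶ mm/N.
P = 0.9602 / 8.638×10⁻⁶ = 111200 N = 111.2 kN, tensile.
σ_{copper} = P / A = 111200 / 500 = 222.3 MPa.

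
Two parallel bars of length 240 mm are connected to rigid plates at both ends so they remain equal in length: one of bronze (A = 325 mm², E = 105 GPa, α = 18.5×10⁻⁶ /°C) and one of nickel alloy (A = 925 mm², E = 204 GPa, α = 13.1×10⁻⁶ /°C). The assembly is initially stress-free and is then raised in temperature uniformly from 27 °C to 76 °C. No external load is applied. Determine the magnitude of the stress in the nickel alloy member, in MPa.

The bronze has the larger α, so on heating it would change length more than the nickel alloy if both were free. The rigid plates force a common final length, so the bronze is put into compression and the nickel alloy into tension, with equal and opposite forces P (no external load).
Setting the final lengths equal and cancelling L: (α₁ − α₂)ΔT = P/(A₁E₁) + P/(A₂E₂).
|α₁ − α₂|·ΔT = 5.4×10⁻⁶ × 49 = 0.0002646.
1/(A₁E₁) + 1/(A₂E₂) = 1/(325×105×10³) + 1/(925×204×10³) = 3.46×10⁻⁸ N⁻¹.
So P = 0.0002646 / 3.46×10⁻⁸ = 7.647 kN.
σ_{nickel alloy} = P/A₂ = 7647/925 = 8.267 MPa, tensile.

σ ≈ 8.27 MPa (tensile)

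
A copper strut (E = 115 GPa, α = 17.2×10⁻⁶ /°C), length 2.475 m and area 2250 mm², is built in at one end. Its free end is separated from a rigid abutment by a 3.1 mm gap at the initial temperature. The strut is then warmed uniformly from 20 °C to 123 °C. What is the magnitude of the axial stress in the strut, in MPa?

σ ≈ 59.7 MPa (compressive)

Unrestrained expansion: δ_free = αΔT L = 17.2×10⁻⁶ × 103 × 2475 = 4.385 mm.
This exceeds the 3.1 mm gap, so the wall pushes back. The portion of expansion that must be recovered elastically is δ_free − gap = 4.385 − 3.1 = 1.285 mm.
That suppressed elongation corresponds to σ = E·Δ/L = 115×10³ × 1.285/2475 = 59.69 MPa.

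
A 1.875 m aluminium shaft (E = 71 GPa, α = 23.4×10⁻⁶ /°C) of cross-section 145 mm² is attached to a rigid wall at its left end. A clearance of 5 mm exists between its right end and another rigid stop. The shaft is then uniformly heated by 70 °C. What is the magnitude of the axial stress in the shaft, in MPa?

Free thermal elongation = αΔT L = 23.4×10⁻⁶ × 70 × 1875 = 3.071 mm.
Since δ_free = 3.07 mm is less than the 5 mm gap, the shaft never touches the wall. No axial force develops.

σ ≈ 0 MPa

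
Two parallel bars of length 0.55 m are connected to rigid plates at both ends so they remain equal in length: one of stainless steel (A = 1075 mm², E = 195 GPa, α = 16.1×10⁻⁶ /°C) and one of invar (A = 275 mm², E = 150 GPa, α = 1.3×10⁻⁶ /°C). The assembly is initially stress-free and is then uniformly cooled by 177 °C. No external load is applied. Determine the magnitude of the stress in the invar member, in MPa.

Both members must finish at the same length. With the larger α, the stainless steel tends to over-contract; the plates restrain it, putting the stainless steel in tension and the invar in compression. With no external load the two internal forces are equal and opposite, magnitude P.
Compatibility of the two members (thermal + elastic change equal): (α₁ − α₂)ΔT = P·[1/(A₁E₁) + 1/(A₂E₂)].
|α₁ − α₂|·ΔT = 14.8×10⁻⁶ × 177 = 0.00262.
1/(A₁E₁) + 1/(A₂E₂) = 1/(1075×195×10³) + 1/(275×150×10³) = 2.901×10⁻⁸ N⁻¹.
P = 0.00262 / 2.901×10⁻⁸ = 90290 N = 90.29 kN.
σ_{invar} = P/A₂ = 90290/275 = 328.3 MPa, compressive.

σ ≈ 328 MPa (compressive)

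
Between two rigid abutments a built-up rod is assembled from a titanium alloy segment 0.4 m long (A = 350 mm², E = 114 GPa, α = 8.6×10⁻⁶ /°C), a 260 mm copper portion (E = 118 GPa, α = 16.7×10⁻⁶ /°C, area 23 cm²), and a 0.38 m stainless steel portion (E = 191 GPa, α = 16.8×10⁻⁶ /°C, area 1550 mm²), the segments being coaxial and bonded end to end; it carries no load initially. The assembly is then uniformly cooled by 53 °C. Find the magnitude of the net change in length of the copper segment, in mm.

|ΔL| ≈ 0.171 mm

With the walls removed the bar would change length by δ_free = Σ αᵢΔT Lᵢ = 8.6×10⁻⁶×53×400 + 16.7×10⁻⁶×53×260 + 16.8×10⁻⁶×53×380 = 0.7508 mm.
Since the ends are fixed, an axial force P builds up, equal in every segment, with P · Σ Lᵢ/(AᵢEᵢ) = δ_free.
The series flexibility is Σ Lᵢ/(AᵢEᵢ) = 400/(350×114×10³) + 260/(2300×118×10³) + 380/(1550×191×10³) = 1.227×10⁻⁵ mm/N.
Hence P = δ_free / Σ(L/AE) = 0.7508/1.227×10⁻⁵ = 61.21 kN (tensile).
For the copper segment, free thermal change = 16.7×10⁻⁶×53×260 = 0.2301 mm and elastic change from P = 61210×260/(2300×118×10³) = 0.05864 mm; these oppose, so the net change is 0.171 mm (segment shortens).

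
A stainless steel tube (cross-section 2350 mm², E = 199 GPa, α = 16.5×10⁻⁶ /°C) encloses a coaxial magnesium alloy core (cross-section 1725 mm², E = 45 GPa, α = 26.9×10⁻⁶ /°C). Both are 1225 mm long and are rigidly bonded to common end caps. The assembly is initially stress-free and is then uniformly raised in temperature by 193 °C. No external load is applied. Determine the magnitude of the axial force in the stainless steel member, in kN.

The magnesium alloy has the larger α, so on heating it would change length more than the stainless steel if both were free. The rigid plates force a common final length, so the magnesium alloy is put into compression and the stainless steel into tension, with equal and opposite forces P (no external load).
Setting the final lengths equal and cancelling L: (α₁ − α₂)ΔT = P/(A₁E₁) + P/(A₂E₂).
|α₁ − α₂|·ΔT = 10.4×10⁻⁶ × 193 = 0.002007.
1/(A₁E₁) + 1/(A₂E₂) = 1/(2350×199×10³) + 1/(1725×45×10³) = 1.502×10⁻⁸ N⁻¹.
P = 0.002007 / 1.502×10⁻⁸ = 133600 N = 133.6 kN.

P ≈ 134 kN (tensile in the stainless steel)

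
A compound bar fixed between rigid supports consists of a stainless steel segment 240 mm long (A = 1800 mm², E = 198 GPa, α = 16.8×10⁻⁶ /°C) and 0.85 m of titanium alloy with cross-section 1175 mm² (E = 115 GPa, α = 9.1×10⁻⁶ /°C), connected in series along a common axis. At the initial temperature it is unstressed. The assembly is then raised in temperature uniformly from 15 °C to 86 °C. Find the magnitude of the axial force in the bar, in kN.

P ≈ 120 kN (compressive)

With the walls removed the bar would change length by δ_free = Σ αᵢΔT Lᵢ = 16.8×10⁻⁶×71×240 + 9.1×10⁻⁶×71×850 = 0.8355 mm.
The rigid supports impose zero overall length change; the single axial force P common to all segments must satisfy P Σ Lᵢ/(AᵢEᵢ) = δ_free.
Σ Lᵢ/(AᵢEᵢ) = 240/(1800×198×10³) + 850/(1175×115×10³) = 6.964×10⁻⁶ mm/N.
So P = 0.8355 / 6.964×10⁻⁶ = 120 kN, compressive.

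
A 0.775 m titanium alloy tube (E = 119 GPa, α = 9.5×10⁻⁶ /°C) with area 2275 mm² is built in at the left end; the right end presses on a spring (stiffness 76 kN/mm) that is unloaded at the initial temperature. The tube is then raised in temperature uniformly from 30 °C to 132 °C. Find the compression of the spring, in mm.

δ ≈ 0.617 mm

If the spring were absent the tube would lengthen by αΔT L = 9.5×10⁻⁶ × 102 × 775 = 0.751 mm.
Let P be the compressive force at the spring. The tube shortens elastically by PL/(AE) and the spring compresses by P/k; together these equal δ_free.
P [ L/(AE) + 1/k ] = δ_free → P [ 775/(2275×119×10³) + 1/(76×10³) ] = 0.751.
P = 0.751 / 1.602×10⁻⁵ = 46880 N.
Spring compression = P/k = 46880/(76×10³) = 0.6168 mm.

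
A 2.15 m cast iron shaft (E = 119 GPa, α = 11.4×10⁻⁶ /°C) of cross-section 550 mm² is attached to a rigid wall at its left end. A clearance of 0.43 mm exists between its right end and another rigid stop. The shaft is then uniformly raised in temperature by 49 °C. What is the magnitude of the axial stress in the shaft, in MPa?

Unrestrained expansion: δ_free = αΔT L = 11.4×10⁻⁶ × 49 × 2150 = 1.201 mm.
The gap closes (δ_free > 0.43 mm) and the wall then resists a further 1.201 − 0.43 = 0.771 mm of expansion.
So σ = E(δ_free − g)/L = 119×10³ × 0.771/2150 = 42.67 MPa.

σ ≈ 42.7 MPa (compressive)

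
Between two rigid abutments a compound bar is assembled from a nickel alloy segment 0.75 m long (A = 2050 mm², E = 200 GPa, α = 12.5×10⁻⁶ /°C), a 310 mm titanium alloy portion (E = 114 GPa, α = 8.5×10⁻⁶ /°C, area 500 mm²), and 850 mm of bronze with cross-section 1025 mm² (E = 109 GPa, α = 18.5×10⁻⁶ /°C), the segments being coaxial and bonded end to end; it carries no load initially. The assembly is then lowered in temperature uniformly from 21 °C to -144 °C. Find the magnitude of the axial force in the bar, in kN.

With the walls removed the bar would change length by δ_free = Σ αᵢΔT Lᵢ = 12.5×10⁻⁶×165×750 + 8.5×10⁻⁶×165×310 + 18.5×10⁻⁶×165×850 = 4.576 mm.
The walls prevent any net length change, so an axial force P (same in every segment) develops. Compatibility: P · Σ Lᵢ/(AᵢEᵢ) = δ_free.
Σ Lᵢ/(AᵢEᵢ) = 750/(2050×200×10³) + 310/(500×114×10³) + 850/(1025×109×10³) = 1.488×10⁻⁵ mm/N.
P = 4.576 / 1.488×10⁻⁵ = 307600 N = 307.6 kN, tensile.

P ≈ 308 kN (tensile)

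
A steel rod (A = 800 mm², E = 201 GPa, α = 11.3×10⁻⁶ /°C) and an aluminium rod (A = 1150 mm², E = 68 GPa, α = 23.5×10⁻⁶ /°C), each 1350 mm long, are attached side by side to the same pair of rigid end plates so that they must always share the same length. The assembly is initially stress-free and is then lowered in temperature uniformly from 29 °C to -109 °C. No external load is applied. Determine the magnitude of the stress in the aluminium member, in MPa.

The aluminium has the larger α, so on cooling it would change length more than the steel if both were free. The rigid plates force a common final length, so the aluminium is put into tension and the steel into compression, with equal and opposite forces P (no external load).
Setting the final lengths equal and cancelling L: (α₁ − α₂)ΔT = P/(A₁E₁) + P/(A₂E₂).
|α₁ − α₂|·ΔT = 12.2×10⁻⁶ × 138 = 0.001684.
1/(A₁E₁) + 1/(A₂E₂) = 1/(800×201×10³) + 1/(1150×68×10³) = 1.901×10⁻⁸ N⁻¹.
P = 0.001684 / 1.901×10⁻⁸ = 88580 N = 88.58 kN.
σ_{aluminium} = P/A₂ = 88580/1150 = 77.03 MPa, tensile.

σ ≈ 77 MPa (tensile)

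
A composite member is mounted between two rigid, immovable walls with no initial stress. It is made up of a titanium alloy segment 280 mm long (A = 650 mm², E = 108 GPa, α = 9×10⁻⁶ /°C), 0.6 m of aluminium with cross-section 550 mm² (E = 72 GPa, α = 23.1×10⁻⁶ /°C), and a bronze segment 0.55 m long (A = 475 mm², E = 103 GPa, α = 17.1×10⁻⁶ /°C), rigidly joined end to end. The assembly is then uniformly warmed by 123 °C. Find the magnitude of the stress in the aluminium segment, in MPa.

σ ≈ 190 MPa (compressive)

With the walls removed the bar would change length by δ_free = Σ αᵢΔT Lᵢ = 9×10⁻⁶×123×280 + 23.1×10⁻⁶×123×600 + 17.1×10⁻⁶×123×550 = 3.172 mm.
The walls prevent any net length change, so an axial force P (same in every segment) develops. Compatibility: P · Σ Lᵢ/(AᵢEᵢ) = δ_free.
The series flexibility is Σ Lᵢ/(AᵢEᵢ) = 280/(650×108×10³) + 600/(550×72×10³) + 550/(475×103×10³) = 3.038×10⁻⁵ mm/N.
P = 3.172 / 3.038×10⁻⁵ = 104400 N = 104.4 kN, compressive.
σ_{aluminium} = P / A = 104400 / 550 = 189.8 MPa.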